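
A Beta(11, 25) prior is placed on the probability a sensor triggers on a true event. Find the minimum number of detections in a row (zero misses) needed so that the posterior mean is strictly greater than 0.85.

k = 131

After k detections and 0 misses the posterior is Beta(11+k, 25), with mean (11+k)/(11+25+k).
Set (11+k)/(36+k) > 0.85 and solve: k > (0.85·36 − 11)/(1 − 0.85) = 130.667.
The smallest integer exceeding 130.667 is 131, and checking k=131: (142)/(167) = 0.8503 > 0.85.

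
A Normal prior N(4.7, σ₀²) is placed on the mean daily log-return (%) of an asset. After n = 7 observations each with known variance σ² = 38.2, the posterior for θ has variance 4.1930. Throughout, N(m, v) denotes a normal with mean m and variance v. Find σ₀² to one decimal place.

σ₀² = 18.1

For the Normal–Normal model with known σ², precisions add: τ_n = τ₀ + n/σ².
So 1/σ₀² = 1/4.1930 − 7/38.2 = 0.238493 − 0.183246 = 0.055247.
Hence σ₀² = 1/0.055247 ≈ 18.1.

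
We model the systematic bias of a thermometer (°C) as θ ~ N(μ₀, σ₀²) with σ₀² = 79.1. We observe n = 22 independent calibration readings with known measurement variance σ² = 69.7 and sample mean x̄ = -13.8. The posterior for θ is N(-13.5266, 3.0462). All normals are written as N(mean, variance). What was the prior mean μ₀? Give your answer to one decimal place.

μ₀ = -6.7

With known observation variance, the Normal–Normal posterior has precision τ_n = τ₀ + n/σ² and mean μ_n = (τ₀μ₀ + (n/σ²)x̄)/τ_n.
Here τ₀ = 1/79.1 = 0.012642 and τ_data = 22/69.7 = 0.315638, so τ_n = 0.328280.
Rearranging for μ₀: μ₀ = (μ_n·τ_n − τ_data·x̄)/τ₀ = (-13.5266·0.328280 − 0.315638·-13.8) / 0.012642 = -0.084708/0.012642 ≈ -6.7.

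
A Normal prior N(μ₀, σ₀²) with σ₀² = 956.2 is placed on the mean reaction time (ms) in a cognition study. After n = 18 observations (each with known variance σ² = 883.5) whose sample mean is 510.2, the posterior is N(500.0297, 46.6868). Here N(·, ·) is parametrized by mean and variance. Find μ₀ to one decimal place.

μ₀ = 301.9

The posterior mean is a precision-weighted average: μ_n = (τ₀μ₀ + τ_data·x̄)/(τ₀+τ_data), with τ₀=1/σ₀² and τ_data=n/σ².
Here τ₀ = 1/956.2 = 0.001046 and τ_data = 18/883.5 = 0.020374, so τ_n = 0.021420.
Rearranging for μ₀: μ₀ = (μ_n·τ_n − τ_data·x̄)/τ₀ = (500.0297·0.021420 − 0.020374·510.2) / 0.001046 = 0.315821/0.001046 ≈ 301.9.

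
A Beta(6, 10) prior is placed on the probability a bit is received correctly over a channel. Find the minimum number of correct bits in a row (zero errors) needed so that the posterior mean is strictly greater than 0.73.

k = 22

After k correct bits and 0 errors the posterior is Beta(6+k, 10), with mean (6+k)/(6+10+k).
Set (6+k)/(16+k) > 0.73 and solve: k > (0.73·16 − 6)/(1 − 0.73) = 21.037.
The smallest integer exceeding 21.037 is 22, and checking k=22: (28)/(38) = 0.7368 > 0.73.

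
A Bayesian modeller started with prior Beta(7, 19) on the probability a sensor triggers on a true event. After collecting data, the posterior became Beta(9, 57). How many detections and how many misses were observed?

2 detections and 38 misses

Beta is conjugate to the binomial likelihood: posterior = Beta(α+s, β+f).
Match parameters: s=9−7=2, f=57−19=38.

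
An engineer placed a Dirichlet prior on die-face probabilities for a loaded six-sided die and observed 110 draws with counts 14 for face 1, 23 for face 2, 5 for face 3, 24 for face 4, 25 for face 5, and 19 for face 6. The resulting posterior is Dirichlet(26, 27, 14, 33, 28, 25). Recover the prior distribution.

For a Dirichlet(α) prior with multinomial counts c, the posterior is Dirichlet(α + c) componentwise.
Subtract each count from the matching posterior parameter: 26−14=12, 27−23=4, 14−5=9, 33−24=9, 28−25=3, 25−19=6.

Dirichlet(12, 4, 9, 9, 3, 6)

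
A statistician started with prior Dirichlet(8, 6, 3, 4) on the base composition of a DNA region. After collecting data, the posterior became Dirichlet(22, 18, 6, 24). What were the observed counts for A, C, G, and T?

counts (14, 12, 3, 20)

For a Dirichlet(α) prior with multinomial counts c, the posterior is Dirichlet(α + c) componentwise.
Counts are posterior − prior componentwise: 22−8=14, 18−6=12, 6−3=3, 24−4=20.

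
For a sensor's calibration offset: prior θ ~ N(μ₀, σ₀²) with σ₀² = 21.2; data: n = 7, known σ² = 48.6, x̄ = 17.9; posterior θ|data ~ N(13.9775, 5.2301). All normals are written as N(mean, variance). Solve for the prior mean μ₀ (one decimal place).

μ₀ = 2.0

With known observation variance, the Normal–Normal posterior has precision τ_n = τ₀ + n/σ² and mean μ_n = (τ₀μ₀ + (n/σ²)x̄)/τ_n.
Here τ₀ = 1/21.2 = 0.047170 and τ_data = 7/48.6 = 0.144033, so τ_n = 0.191203.
Rearranging for μ₀: μ₀ = (μ_n·τ_n − τ_data·x̄)/τ₀ = (13.9775·0.191203 − 0.144033·17.9) / 0.047170 = 0.094349/0.047170 ≈ 2.0.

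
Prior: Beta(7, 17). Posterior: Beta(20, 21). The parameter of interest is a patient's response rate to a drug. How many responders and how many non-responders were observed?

13 responders and 4 non-responders

Under Beta–binomial conjugacy the posterior parameters are (α+s, β+f).
So s = 20 − 7 = 13 and f = 21 − 17 = 4.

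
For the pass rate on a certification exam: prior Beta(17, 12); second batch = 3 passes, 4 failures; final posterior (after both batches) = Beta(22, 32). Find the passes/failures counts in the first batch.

2 passes and 16 failures

Sequential conjugate updates are equivalent to a single update on the pooled data, so total successes = posterior α − prior α and total failures = posterior β − prior β.
Total across both batches: 22−17=5 passes, 32−12=20 failures.
Subtract the second batch: 5−3=2 passes and 20−4=16 failures.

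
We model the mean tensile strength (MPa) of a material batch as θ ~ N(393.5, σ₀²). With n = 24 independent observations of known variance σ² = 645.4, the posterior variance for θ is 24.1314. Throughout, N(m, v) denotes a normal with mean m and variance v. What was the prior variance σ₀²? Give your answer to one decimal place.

σ₀² = 235.1

Posterior precision equals prior precision plus data precision: 1/σ_n² = 1/σ₀² + n/σ².
So 1/σ₀² = 1/24.1314 − 24/645.4 = 0.041440 − 0.037186 = 0.004254.
Hence σ₀² = 1/0.004254 ≈ 235.1.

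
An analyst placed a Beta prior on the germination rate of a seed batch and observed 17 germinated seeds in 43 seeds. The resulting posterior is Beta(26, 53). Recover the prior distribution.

Beta(9, 27)

Under Beta–binomial conjugacy the posterior parameters are (α+s, β+f).
Subtract the data counts: 26−17=9, 53−26=27.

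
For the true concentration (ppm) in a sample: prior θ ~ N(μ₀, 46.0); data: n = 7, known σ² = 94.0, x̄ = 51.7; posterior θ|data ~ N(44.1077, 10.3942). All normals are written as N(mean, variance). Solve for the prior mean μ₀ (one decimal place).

The posterior mean is a precision-weighted average: μ_n = (τ₀μ₀ + τ_data·x̄)/(τ₀+τ_data), with τ₀=1/σ₀² and τ_data=n/σ².
Here τ₀ = 1/46.0 = 0.021739 and τ_data = 7/94.0 = 0.074468, so τ_n = 0.096207.
Rearranging for μ₀: μ₀ = (μ_n·τ_n − τ_data·x̄)/τ₀ = (44.1077·0.096207 − 0.074468·51.7) / 0.021739 = 0.393474/0.021739 ≈ 18.1.

μ₀ = 18.1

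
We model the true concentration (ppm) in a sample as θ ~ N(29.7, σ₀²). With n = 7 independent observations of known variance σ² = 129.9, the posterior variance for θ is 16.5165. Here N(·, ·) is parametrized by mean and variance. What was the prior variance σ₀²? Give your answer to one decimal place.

Posterior precision equals prior precision plus data precision: 1/σ_n² = 1/σ₀² + n/σ².
So 1/σ₀² = 1/16.5165 − 7/129.9 = 0.060546 − 0.053888 = 0.006658.
Hence σ₀² = 1/0.006658 ≈ 150.2.

σ₀² = 150.2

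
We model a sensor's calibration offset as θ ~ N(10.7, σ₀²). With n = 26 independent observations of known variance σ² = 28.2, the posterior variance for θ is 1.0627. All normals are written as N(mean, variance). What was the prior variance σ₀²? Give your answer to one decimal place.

Posterior precision equals prior precision plus data precision: 1/σ_n² = 1/σ₀² + n/σ².
So 1/σ₀² = 1/1.0627 − 26/28.2 = 0.940999 − 0.921986 = 0.019013.
Hence σ₀² = 1/0.019013 ≈ 52.6.

σ₀² = 52.6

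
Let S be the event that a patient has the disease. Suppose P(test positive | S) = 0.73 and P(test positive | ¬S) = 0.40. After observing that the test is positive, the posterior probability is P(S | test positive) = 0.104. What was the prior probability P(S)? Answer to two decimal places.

P(S) = 0.06

Bayes' rule in odds form gives O(S|E) = O(S)·[P(E|S)/P(E|¬S)], hence O(S) = O(S|E)/LR.
Posterior odds = 0.104/(1−0.104) = 0.1161. LR = 0.73/0.40 = 1.8250.
Prior odds = 0.1161/1.8250 = 0.0636, so P(S) = 0.0636/(1+0.0636) ≈ 0.06.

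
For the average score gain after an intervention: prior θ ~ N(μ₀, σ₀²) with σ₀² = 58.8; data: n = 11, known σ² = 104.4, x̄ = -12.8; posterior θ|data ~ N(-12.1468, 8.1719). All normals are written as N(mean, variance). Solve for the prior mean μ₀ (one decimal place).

The posterior mean is a precision-weighted average: μ_n = (τ₀μ₀ + τ_data·x̄)/(τ₀+τ_data), with τ₀=1/σ₀² and τ_data=n/σ².
Here τ₀ = 1/58.8 = 0.017007 and τ_data = 11/104.4 = 0.105364, so τ_n = 0.122371.
Rearranging for μ₀: μ₀ = (μ_n·τ_n − τ_data·x̄)/τ₀ = (-12.1468·0.122371 − 0.105364·-12.8) / 0.017007 = -0.137757/0.017007 ≈ -8.1.

μ₀ = -8.1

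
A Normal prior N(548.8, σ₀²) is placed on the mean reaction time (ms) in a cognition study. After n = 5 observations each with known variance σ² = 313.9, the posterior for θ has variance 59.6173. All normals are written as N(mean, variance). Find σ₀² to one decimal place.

σ₀² = 1183.4

For the Normal–Normal model with known σ², precisions add: τ_n = τ₀ + n/σ².
So 1/σ₀² = 1/59.6173 − 5/313.9 = 0.016774 − 0.015929 = 0.000845.
Hence σ₀² = 1/0.000845 ≈ 1183.4.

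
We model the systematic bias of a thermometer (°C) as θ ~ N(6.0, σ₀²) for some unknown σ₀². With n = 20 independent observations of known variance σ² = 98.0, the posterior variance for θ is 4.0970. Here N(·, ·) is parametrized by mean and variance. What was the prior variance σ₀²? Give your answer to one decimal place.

σ₀² = 25.0

Posterior precision equals prior precision plus data precision: 1/σ_n² = 1/σ₀² + n/σ².
So 1/σ₀² = 1/4.0970 − 20/98.0 = 0.244081 − 0.204082 = 0.039999.
Hence σ₀² = 1/0.039999 ≈ 25.0.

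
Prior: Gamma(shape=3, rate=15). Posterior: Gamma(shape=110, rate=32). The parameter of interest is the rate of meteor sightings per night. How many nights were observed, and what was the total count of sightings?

Gamma–Poisson conjugacy: posterior shape = α + Σxᵢ, posterior rate = β + n.
Matching: Σxᵢ = 110 − 3 = 107 and n = 32 − 15 = 17.

n = 17 nights with total 107 sightings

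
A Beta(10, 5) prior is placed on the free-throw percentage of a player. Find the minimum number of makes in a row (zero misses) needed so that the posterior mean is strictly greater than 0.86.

k = 21

After k makes and 0 misses the posterior is Beta(10+k, 5), with mean (10+k)/(10+5+k).
Set (10+k)/(15+k) > 0.86 and solve: k > (0.86·15 − 10)/(1 − 0.86) = 20.714.
The smallest integer exceeding 20.714 is 21.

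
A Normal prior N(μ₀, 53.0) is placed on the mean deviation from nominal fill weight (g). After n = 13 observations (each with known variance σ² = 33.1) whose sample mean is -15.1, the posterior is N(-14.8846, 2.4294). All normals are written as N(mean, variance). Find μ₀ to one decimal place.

The posterior mean is a precision-weighted average: μ_n = (τ₀μ₀ + τ_data·x̄)/(τ₀+τ_data), with τ₀=1/σ₀² and τ_data=n/σ².
Here τ₀ = 1/53.0 = 0.018868 and τ_data = 13/33.1 = 0.392749, so τ_n = 0.411617.
Rearranging for μ₀: μ₀ = (μ_n·τ_n − τ_data·x̄)/τ₀ = (-14.8846·0.411617 − 0.392749·-15.1) / 0.018868 = -0.196244/0.018868 ≈ -10.4.

μ₀ = -10.4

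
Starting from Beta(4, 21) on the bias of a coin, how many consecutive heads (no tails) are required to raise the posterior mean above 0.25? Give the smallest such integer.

After k heads and 0 tails the posterior is Beta(4+k, 21), with mean (4+k)/(4+21+k).
Set (4+k)/(25+k) > 0.25 and solve: k > (0.25·25 − 4)/(1 − 0.25) = 3.000.
The smallest integer exceeding 3.000 is 4.

k = 4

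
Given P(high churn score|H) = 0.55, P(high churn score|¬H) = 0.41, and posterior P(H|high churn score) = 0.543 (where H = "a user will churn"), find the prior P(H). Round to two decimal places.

P(H) = 0.47

In odds form, posterior odds = prior odds × likelihood ratio, so prior odds = posterior odds ÷ LR.
Posterior odds = 0.543/(1−0.543) = 1.1882. LR = 0.55/0.41 = 1.3415.
Prior odds = 1.1882/1.3415 = 0.8857, so P(H) = 0.8857/(1+0.8857) ≈ 0.47.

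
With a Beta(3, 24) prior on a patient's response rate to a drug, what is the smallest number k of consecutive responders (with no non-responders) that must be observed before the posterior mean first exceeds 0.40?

k = 14

After k responders and 0 non-responders the posterior is Beta(3+k, 24), with mean (3+k)/(3+24+k).
Set (3+k)/(27+k) > 0.40 and solve: k > (0.40·27 − 3)/(1 − 0.40) = 13.000.
The smallest integer exceeding 13.000 is 14, and checking k=14: (17)/(41) = 0.4146 > 0.40.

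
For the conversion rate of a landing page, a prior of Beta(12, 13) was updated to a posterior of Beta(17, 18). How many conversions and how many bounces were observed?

A Beta(a, b) prior with s successes and f failures in binomial data gives a Beta(a+s, b+f) posterior.
Match parameters: s=17−12=5, f=18−13=5.

5 conversions and 5 bounces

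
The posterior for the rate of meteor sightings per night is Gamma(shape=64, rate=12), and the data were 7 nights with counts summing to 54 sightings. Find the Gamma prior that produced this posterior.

Gamma(shape=10, rate=5)

A Gamma(α, β) prior (rate parametrization) on a Poisson rate with n observations summing to S gives posterior Gamma(α+S, β+n).
So α = 64 − 54 = 10 and β = 12 − 7 = 5.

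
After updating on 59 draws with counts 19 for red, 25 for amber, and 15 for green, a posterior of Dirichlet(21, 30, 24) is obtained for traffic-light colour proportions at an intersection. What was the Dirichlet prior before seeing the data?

For a Dirichlet(α) prior with multinomial counts c, the posterior is Dirichlet(α + c) componentwise.
Subtract each count from the matching posterior parameter: 21−19=2, 30−25=5, 24−15=9.

Dirichlet(2, 5, 9)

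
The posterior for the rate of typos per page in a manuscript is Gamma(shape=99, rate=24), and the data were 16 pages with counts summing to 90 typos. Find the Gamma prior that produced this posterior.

Gamma(shape=9, rate=8)

Gamma–Poisson conjugacy: posterior shape = α + Σxᵢ, posterior rate = β + n.
So α = 99 − 90 = 9 and β = 24 − 16 = 8.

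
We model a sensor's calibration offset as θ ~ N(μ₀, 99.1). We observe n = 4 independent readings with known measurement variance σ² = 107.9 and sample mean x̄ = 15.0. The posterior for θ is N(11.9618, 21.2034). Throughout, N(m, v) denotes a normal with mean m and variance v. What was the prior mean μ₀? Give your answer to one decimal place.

With known observation variance, the Normal–Normal posterior has precision τ_n = τ₀ + n/σ² and mean μ_n = (τ₀μ₀ + (n/σ²)x̄)/τ_n.
Here τ₀ = 1/99.1 = 0.010091 and τ_data = 4/107.9 = 0.037071, so τ_n = 0.047162.
Rearranging for μ₀: μ₀ = (μ_n·τ_n − τ_data·x̄)/τ₀ = (11.9618·0.047162 − 0.037071·15.0) / 0.010091 = 0.008077/0.010091 ≈ 0.8.

μ₀ = 0.8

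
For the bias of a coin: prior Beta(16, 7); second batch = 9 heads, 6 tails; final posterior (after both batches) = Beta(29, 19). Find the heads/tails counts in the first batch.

4 heads and 6 tails

Because Beta–binomial updating is additive in the counts, the combined data contributed (α_post−α_prior, β_post−β_prior) successes and failures.
Total across both batches: 29−16=13 heads, 19−7=12 tails.
Subtract the second batch: 13−9=4 heads and 12−6=6 tails.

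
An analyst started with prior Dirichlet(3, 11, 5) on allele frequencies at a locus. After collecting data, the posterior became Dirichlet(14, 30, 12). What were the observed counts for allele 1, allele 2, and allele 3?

For a Dirichlet(α) prior with multinomial counts c, the posterior is Dirichlet(α + c) componentwise.
Counts are posterior − prior componentwise: 14−3=11, 30−11=19, 12−5=7.

counts (11, 19, 7)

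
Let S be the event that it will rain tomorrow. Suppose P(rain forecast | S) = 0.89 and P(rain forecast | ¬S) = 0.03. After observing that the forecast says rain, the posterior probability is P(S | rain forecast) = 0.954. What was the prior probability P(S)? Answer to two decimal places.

Bayes' rule in odds form gives O(S|E) = O(S)·[P(E|S)/P(E|¬S)], hence O(S) = O(S|E)/LR.
Posterior odds = 0.954/(1−0.954) = 20.7391. LR = 0.89/0.03 = 29.6667.
Prior odds = 20.7391/29.6667 = 0.6991, so P(S) = 0.6991/(1+0.6991) ≈ 0.41.

P(S) = 0.41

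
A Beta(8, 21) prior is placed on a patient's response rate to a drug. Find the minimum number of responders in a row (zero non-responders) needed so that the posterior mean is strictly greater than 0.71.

k = 44

After k responders and 0 non-responders the posterior is Beta(8+k, 21), with mean (8+k)/(8+21+k).
Set (8+k)/(29+k) > 0.71 and solve: k > (0.71·29 − 8)/(1 − 0.71) = 43.414.
The smallest integer exceeding 43.414 is 44, and checking k=44: (52)/(73) = 0.7123 > 0.71.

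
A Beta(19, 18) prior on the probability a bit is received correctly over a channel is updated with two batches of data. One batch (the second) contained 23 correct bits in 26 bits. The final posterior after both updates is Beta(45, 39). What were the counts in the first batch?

Sequential conjugate updates are equivalent to a single update on the pooled data, so total successes = posterior α − prior α and total failures = posterior β − prior β.
Total across both batches: 45−19=26 correct bits, 39−18=21 errors.
Subtract the second batch: 26−23=3 correct bits and 21−3=18 errors.

3 correct bits and 18 errors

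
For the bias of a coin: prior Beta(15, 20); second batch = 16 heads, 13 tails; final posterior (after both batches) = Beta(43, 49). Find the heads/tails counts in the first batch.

12 heads and 16 tails

Sequential conjugate updates are equivalent to a single update on the pooled data, so total successes = posterior α − prior α and total failures = posterior β − prior β.
Total across both batches: 43−15=28 heads, 49−20=29 tails.
Subtract the second batch: 28−16=12 heads and 29−13=16 tails.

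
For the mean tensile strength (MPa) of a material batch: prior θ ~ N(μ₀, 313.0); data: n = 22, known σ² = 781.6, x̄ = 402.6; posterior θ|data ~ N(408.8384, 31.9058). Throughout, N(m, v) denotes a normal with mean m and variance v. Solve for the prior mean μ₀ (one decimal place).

μ₀ = 463.8

With known observation variance, the Normal–Normal posterior has precision τ_n = τ₀ + n/σ² and mean μ_n = (τ₀μ₀ + (n/σ²)x̄)/τ_n.
Here τ₀ = 1/313.0 = 0.003195 and τ_data = 22/781.6 = 0.028147, so τ_n = 0.031342.
Rearranging for μ₀: μ₀ = (μ_n·τ_n − τ_data·x̄)/τ₀ = (408.8384·0.031342 − 0.028147·402.6) / 0.003195 = 1.481831/0.003195 ≈ 463.8.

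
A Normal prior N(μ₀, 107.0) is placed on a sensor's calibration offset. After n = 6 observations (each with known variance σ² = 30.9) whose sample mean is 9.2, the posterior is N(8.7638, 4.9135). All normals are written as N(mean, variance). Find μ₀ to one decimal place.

μ₀ = -0.3

With known observation variance, the Normal–Normal posterior has precision τ_n = τ₀ + n/σ² and mean μ_n = (τ₀μ₀ + (n/σ²)x̄)/τ_n.
Here τ₀ = 1/107.0 = 0.009346 and τ_data = 6/30.9 = 0.194175, so τ_n = 0.203521.
Rearranging for μ₀: μ₀ = (μ_n·τ_n − τ_data·x̄)/τ₀ = (8.7638·0.203521 − 0.194175·9.2) / 0.009346 = -0.002793/0.009346 ≈ -0.3.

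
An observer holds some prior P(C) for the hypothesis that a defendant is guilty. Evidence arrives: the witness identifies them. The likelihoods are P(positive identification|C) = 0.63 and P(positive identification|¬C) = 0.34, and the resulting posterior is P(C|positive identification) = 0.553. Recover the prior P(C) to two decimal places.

Bayes' rule in odds form gives O(C|E) = O(C)·[P(E|C)/P(E|¬C)], hence O(C) = O(C|E)/LR.
Posterior odds = 0.553/(1−0.553) = 1.2371. LR = 0.63/0.34 = 1.8529.
Prior odds = 1.2371/1.8529 = 0.6677, so P(C) = 0.6677/(1+0.6677) ≈ 0.40.

P(C) = 0.40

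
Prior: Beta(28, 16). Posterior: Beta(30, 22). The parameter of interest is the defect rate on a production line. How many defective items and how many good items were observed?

Under Beta–binomial conjugacy the posterior parameters are (α+s, β+f).
Match parameters: s=30−28=2, f=22−16=6.

2 defective items and 6 good items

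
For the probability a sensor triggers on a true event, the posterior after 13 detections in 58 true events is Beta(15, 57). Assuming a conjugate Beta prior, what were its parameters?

Beta(2, 12)

Beta is conjugate to the binomial likelihood: posterior = Beta(α+s, β+f).
So α = 15 − 13 = 2 and β = 57 − 45 = 12.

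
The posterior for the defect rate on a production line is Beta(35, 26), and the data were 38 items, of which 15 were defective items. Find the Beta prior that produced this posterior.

Beta(20, 3)

Beta is conjugate to the binomial likelihood: posterior = Beta(α+s, β+f).
So α = 35 − 15 = 20 and β = 26 − 23 = 3.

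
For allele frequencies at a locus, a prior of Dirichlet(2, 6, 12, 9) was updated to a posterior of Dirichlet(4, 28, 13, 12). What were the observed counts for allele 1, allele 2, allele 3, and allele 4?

counts (2, 22, 1, 3)

For a Dirichlet(α) prior with multinomial counts c, the posterior is Dirichlet(α + c) componentwise.
Counts are posterior − prior componentwise: 4−2=2, 28−6=22, 13−12=1, 12−9=3.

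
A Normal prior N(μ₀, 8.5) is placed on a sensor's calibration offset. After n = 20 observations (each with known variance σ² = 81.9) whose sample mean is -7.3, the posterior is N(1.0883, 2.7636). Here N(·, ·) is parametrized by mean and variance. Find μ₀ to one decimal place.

The posterior mean is a precision-weighted average: μ_n = (τ₀μ₀ + τ_data·x̄)/(τ₀+τ_data), with τ₀=1/σ₀² and τ_data=n/σ².
Here τ₀ = 1/8.5 = 0.117647 and τ_data = 20/81.9 = 0.244200, so τ_n = 0.361847.
Rearranging for μ₀: μ₀ = (μ_n·τ_n − τ_data·x̄)/τ₀ = (1.0883·0.361847 − 0.244200·-7.3) / 0.117647 = 2.176458/0.117647 ≈ 18.5.

μ₀ = 18.5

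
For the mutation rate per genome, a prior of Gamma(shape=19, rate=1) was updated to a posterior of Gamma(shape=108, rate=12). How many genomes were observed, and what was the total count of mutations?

Gamma–Poisson conjugacy: posterior shape = α + Σxᵢ, posterior rate = β + n.
Matching: Σxᵢ = 108 − 19 = 89 and n = 12 − 1 = 11.

n = 11 genomes with total 89 mutations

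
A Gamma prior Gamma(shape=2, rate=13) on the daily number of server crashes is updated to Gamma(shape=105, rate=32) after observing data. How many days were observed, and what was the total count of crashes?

Gamma–Poisson conjugacy: posterior shape = α + Σxᵢ, posterior rate = β + n.
Matching: Σxᵢ = 105 − 2 = 103 and n = 32 − 13 = 19.

n = 19 days with total 103 crashes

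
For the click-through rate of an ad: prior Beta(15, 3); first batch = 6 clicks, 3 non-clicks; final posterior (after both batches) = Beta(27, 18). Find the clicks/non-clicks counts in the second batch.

Sequential conjugate updates are equivalent to a single update on the pooled data, so total successes = posterior α − prior α and total failures = posterior β − prior β.
Total across both batches: 27−15=12 clicks, 18−3=15 non-clicks.
Subtract the first batch: 12−6=6 clicks and 15−3=12 non-clicks.

6 clicks and 12 non-clicks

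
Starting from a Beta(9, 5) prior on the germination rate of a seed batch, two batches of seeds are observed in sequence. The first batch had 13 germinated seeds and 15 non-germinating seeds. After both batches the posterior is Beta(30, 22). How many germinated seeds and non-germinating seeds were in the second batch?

Sequential conjugate updates are equivalent to a single update on the pooled data, so total successes = posterior α − prior α and total failures = posterior β − prior β.
Total across both batches: 30−9=21 germinated seeds, 22−5=17 non-germinating seeds.
Subtract the first batch: 21−13=8 germinated seeds and 17−15=2 non-germinating seeds.

8 germinated seeds and 2 non-germinating seeds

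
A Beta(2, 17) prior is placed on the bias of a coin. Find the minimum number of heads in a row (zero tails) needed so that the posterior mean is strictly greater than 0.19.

k = 2

After k heads and 0 tails the posterior is Beta(2+k, 17), with mean (2+k)/(2+17+k).
Set (2+k)/(19+k) > 0.19 and solve: k > (0.19·19 − 2)/(1 − 0.19) = 1.988.
The smallest integer exceeding 1.988 is 2.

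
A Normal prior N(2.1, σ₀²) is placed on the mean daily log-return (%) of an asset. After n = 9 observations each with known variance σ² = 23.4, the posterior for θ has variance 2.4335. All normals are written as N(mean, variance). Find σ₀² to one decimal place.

σ₀² = 38.0

Posterior precision equals prior precision plus data precision: 1/σ_n² = 1/σ₀² + n/σ².
So 1/σ₀² = 1/2.4335 − 9/23.4 = 0.410931 − 0.384615 = 0.026316.
Hence σ₀² = 1/0.026316 ≈ 38.0.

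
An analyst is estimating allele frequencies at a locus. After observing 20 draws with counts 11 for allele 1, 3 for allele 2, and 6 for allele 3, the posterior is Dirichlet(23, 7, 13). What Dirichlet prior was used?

For a Dirichlet(α) prior with multinomial counts c, the posterior is Dirichlet(α + c) componentwise.
Subtract each count from the matching posterior parameter: 23−11=12, 7−3=4, 13−6=7.

Dirichlet(12, 4, 7)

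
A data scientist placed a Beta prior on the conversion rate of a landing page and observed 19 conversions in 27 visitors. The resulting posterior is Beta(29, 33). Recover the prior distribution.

Beta(10, 25)

Under Beta–binomial conjugacy the posterior parameters are (a+s, b+f).
So a = 29 − 19 = 10 and b = 33 − 8 = 25.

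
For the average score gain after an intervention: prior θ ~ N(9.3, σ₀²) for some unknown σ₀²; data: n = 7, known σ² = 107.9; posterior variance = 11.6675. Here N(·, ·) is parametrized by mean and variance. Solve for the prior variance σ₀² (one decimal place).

σ₀² = 48.0

Posterior precision equals prior precision plus data precision: 1/σ_n² = 1/σ₀² + n/σ².
So 1/σ₀² = 1/11.6675 − 7/107.9 = 0.085708 − 0.064875 = 0.020833.
Hence σ₀² = 1/0.020833 ≈ 48.0.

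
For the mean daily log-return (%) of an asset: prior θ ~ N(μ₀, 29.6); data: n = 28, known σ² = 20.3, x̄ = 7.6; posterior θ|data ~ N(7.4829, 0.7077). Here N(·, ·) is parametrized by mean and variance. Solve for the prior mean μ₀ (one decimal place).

μ₀ = 2.7

The posterior mean is a precision-weighted average: μ_n = (τ₀μ₀ + τ_data·x̄)/(τ₀+τ_data), with τ₀=1/σ₀² and τ_data=n/σ².
Here τ₀ = 1/29.6 = 0.033784 and τ_data = 28/20.3 = 1.379310, so τ_n = 1.413094.
Rearranging for μ₀: μ₀ = (μ_n·τ_n − τ_data·x̄)/τ₀ = (7.4829·1.413094 − 1.379310·7.6) / 0.033784 = 0.091285/0.033784 ≈ 2.7.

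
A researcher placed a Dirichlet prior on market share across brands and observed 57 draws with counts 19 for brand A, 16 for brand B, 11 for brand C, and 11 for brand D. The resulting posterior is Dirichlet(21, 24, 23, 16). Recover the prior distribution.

Dirichlet(2, 8, 12, 5)

For a Dirichlet(α) prior with multinomial counts c, the posterior is Dirichlet(α + c) componentwise.
Subtract each count from the matching posterior parameter: 21−19=2, 24−16=8, 23−11=12, 16−11=5.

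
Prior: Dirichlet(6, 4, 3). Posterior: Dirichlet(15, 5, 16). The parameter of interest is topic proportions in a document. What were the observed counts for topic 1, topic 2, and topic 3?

counts (9, 1, 13)

For a Dirichlet(α) prior with multinomial counts c, the posterior is Dirichlet(α + c) componentwise.
Counts are posterior − prior componentwise: 15−6=9, 5−4=1, 16−3=13.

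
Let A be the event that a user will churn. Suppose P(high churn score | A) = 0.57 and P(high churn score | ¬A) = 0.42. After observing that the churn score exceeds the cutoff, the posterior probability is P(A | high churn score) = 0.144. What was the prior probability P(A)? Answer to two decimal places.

P(A) = 0.11

In odds form, posterior odds = prior odds × likelihood ratio, so prior odds = posterior odds ÷ LR.
Posterior odds = 0.144/(1−0.144) = 0.1682. LR = 0.57/0.42 = 1.3571.
Prior odds = 0.1682/1.3571 = 0.1239, so P(A) = 0.1239/(1+0.1239) ≈ 0.11.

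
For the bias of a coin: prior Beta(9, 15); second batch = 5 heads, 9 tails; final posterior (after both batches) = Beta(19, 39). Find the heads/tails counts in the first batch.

Because Beta–binomial updating is additive in the counts, the combined data contributed (α_post−α_prior, β_post−β_prior) successes and failures.
Total across both batches: 19−9=10 heads, 39−15=24 tails.
Subtract the second batch: 10−5=5 heads and 24−9=15 tails.

5 heads and 15 tails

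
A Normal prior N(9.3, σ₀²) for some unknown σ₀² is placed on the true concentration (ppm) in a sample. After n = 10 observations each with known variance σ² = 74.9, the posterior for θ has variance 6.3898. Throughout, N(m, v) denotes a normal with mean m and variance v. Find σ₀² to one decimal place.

σ₀² = 43.5

Posterior precision equals prior precision plus data precision: 1/σ_n² = 1/σ₀² + n/σ².
So 1/σ₀² = 1/6.3898 − 10/74.9 = 0.156499 − 0.133511 = 0.022988.
Hence σ₀² = 1/0.022988 ≈ 43.5.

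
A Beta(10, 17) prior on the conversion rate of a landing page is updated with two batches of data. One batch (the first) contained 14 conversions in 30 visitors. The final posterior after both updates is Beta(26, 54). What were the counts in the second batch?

2 conversions and 21 bounces

Because Beta–binomial updating is additive in the counts, the combined data contributed (α_post−α_prior, β_post−β_prior) successes and failures.
Total across both batches: 26−10=16 conversions, 54−17=37 bounces.
Subtract the first batch: 16−14=2 conversions and 37−16=21 bounces.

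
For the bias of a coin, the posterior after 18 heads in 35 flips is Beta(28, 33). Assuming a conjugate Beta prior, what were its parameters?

Beta(10, 16)

A Beta(α, β) prior with s successes and f failures in binomial data gives a Beta(α+s, β+f) posterior.
Subtract the data counts: 28−18=10, 33−17=16.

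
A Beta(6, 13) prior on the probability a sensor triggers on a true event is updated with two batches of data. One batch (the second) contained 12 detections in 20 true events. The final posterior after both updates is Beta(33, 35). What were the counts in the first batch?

15 detections and 14 misses

Sequential conjugate updates are equivalent to a single update on the pooled data, so total successes = posterior α − prior α and total failures = posterior β − prior β.
Total across both batches: 33−6=27 detections, 35−13=22 misses.
Subtract the second batch: 27−12=15 detections and 22−8=14 misses.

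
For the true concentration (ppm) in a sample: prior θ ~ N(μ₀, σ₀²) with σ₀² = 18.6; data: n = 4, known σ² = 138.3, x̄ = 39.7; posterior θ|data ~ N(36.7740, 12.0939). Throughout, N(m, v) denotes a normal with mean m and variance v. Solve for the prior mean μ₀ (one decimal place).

The posterior mean is a precision-weighted average: μ_n = (τ₀μ₀ + τ_data·x̄)/(τ₀+τ_data), with τ₀=1/σ₀² and τ_data=n/σ².
Here τ₀ = 1/18.6 = 0.053763 and τ_data = 4/138.3 = 0.028923, so τ_n = 0.082686.
Rearranging for μ₀: μ₀ = (μ_n·τ_n − τ_data·x̄)/τ₀ = (36.7740·0.082686 − 0.028923·39.7) / 0.053763 = 1.892452/0.053763 ≈ 35.2.

μ₀ = 35.2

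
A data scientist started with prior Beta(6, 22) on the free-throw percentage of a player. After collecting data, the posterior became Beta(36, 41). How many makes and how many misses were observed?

Under Beta–binomial conjugacy the posterior parameters are (α+s, β+f).
So s = 36 − 6 = 30 and f = 41 − 22 = 19.

30 makes and 19 misses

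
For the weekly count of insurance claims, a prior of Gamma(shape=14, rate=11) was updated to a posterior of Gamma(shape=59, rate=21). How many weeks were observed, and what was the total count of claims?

n = 10 weeks with total 45 claims

A Gamma(α, β) prior (rate parametrization) on a Poisson rate with n observations summing to S gives posterior Gamma(α+S, β+n).
Matching: Σxᵢ = 59 − 14 = 45 and n = 21 − 11 = 10.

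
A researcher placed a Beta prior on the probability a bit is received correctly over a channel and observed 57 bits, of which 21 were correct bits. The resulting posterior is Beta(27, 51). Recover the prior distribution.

Under Beta–binomial conjugacy the posterior parameters are (a+s, b+f).
So a = 27 − 21 = 6 and b = 51 − 36 = 15.

Beta(6, 15)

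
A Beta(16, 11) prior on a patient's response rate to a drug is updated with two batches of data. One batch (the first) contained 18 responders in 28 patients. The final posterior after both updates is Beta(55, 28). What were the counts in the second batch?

Because Beta–binomial updating is additive in the counts, the combined data contributed (α_post−α_prior, β_post−β_prior) successes and failures.
Total across both batches: 55−16=39 responders, 28−11=17 non-responders.
Subtract the first batch: 39−18=21 responders and 17−10=7 non-responders.

21 responders and 7 non-responders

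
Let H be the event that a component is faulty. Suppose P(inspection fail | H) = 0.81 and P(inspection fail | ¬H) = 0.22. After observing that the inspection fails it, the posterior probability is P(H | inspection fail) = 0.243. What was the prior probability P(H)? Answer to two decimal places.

In odds form, posterior odds = prior odds × likelihood ratio, so prior odds = posterior odds ÷ LR.
Posterior odds = 0.243/(1−0.243) = 0.3210. LR = 0.81/0.22 = 3.6818.
Prior odds = 0.3210/3.6818 = 0.0872, so P(H) = 0.0872/(1+0.0872) ≈ 0.08.

P(H) = 0.08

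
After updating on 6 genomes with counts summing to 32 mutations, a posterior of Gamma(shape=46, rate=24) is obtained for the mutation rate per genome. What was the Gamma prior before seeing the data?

Gamma(shape=14, rate=18)

A Gamma(α, β) prior (rate parametrization) on a Poisson rate with n observations summing to S gives posterior Gamma(α+S, β+n).
So α = 46 − 32 = 14 and β = 24 − 6 = 18.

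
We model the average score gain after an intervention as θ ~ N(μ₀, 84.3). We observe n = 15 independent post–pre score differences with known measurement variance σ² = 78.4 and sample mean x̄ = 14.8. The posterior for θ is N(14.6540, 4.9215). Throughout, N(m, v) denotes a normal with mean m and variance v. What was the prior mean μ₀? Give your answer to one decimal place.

With known observation variance, the Normal–Normal posterior has precision τ_n = τ₀ + n/σ² and mean μ_n = (τ₀μ₀ + (n/σ²)x̄)/τ_n.
Here τ₀ = 1/84.3 = 0.011862 and τ_data = 15/78.4 = 0.191327, so τ_n = 0.203189.
Rearranging for μ₀: μ₀ = (μ_n·τ_n − τ_data·x̄)/τ₀ = (14.6540·0.203189 − 0.191327·14.8) / 0.011862 = 0.145892/0.011862 ≈ 12.3.

μ₀ = 12.3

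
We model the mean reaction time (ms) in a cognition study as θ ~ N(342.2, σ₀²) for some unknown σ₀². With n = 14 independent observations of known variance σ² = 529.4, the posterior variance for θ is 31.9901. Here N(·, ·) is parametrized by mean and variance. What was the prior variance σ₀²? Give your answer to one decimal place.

σ₀² = 207.7

Posterior precision equals prior precision plus data precision: 1/σ_n² = 1/σ₀² + n/σ².
So 1/σ₀² = 1/31.9901 − 14/529.4 = 0.031260 − 0.026445 = 0.004815.
Hence σ₀² = 1/0.004815 ≈ 207.7.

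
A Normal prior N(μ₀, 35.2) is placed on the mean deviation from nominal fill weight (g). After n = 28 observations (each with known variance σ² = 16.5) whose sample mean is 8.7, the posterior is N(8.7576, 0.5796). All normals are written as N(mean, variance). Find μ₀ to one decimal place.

The posterior mean is a precision-weighted average: μ_n = (τ₀μ₀ + τ_data·x̄)/(τ₀+τ_data), with τ₀=1/σ₀² and τ_data=n/σ².
Here τ₀ = 1/35.2 = 0.028409 and τ_data = 28/16.5 = 1.696970, so τ_n = 1.725379.
Rearranging for μ₀: μ₀ = (μ_n·τ_n − τ_data·x̄)/τ₀ = (8.7576·1.725379 − 1.696970·8.7) / 0.028409 = 0.346540/0.028409 ≈ 12.2.

μ₀ = 12.2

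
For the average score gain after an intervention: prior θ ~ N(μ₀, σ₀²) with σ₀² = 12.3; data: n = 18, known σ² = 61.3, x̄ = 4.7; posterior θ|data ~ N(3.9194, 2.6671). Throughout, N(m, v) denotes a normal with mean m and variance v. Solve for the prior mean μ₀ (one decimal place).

μ₀ = 1.1

The posterior mean is a precision-weighted average: μ_n = (τ₀μ₀ + τ_data·x̄)/(τ₀+τ_data), with τ₀=1/σ₀² and τ_data=n/σ².
Here τ₀ = 1/12.3 = 0.081301 and τ_data = 18/61.3 = 0.293638, so τ_n = 0.374939.
Rearranging for μ₀: μ₀ = (μ_n·τ_n − τ_data·x̄)/τ₀ = (3.9194·0.374939 − 0.293638·4.7) / 0.081301 = 0.089437/0.081301 ≈ 1.1.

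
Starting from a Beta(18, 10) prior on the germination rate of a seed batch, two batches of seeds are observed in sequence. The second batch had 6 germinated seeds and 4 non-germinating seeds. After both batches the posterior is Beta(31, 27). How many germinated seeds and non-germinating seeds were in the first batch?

Because Beta–binomial updating is additive in the counts, the combined data contributed (α_post−α_prior, β_post−β_prior) successes and failures.
Total across both batches: 31−18=13 germinated seeds, 27−10=17 non-germinating seeds.
Subtract the second batch: 13−6=7 germinated seeds and 17−4=13 non-germinating seeds.

7 germinated seeds and 13 non-germinating seeds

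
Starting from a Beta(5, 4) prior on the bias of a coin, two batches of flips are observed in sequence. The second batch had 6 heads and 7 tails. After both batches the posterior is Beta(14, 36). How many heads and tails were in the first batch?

Sequential conjugate updates are equivalent to a single update on the pooled data, so total successes = posterior α − prior α and total failures = posterior β − prior β.
Total across both batches: 14−5=9 heads, 36−4=32 tails.
Subtract the second batch: 9−6=3 heads and 32−7=25 tails.

3 heads and 25 tails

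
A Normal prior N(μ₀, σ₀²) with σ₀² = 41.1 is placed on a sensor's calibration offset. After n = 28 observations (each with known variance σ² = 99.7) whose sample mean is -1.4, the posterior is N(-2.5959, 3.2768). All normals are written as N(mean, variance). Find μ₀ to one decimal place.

μ₀ = -16.4

With known observation variance, the Normal–Normal posterior has precision τ_n = τ₀ + n/σ² and mean μ_n = (τ₀μ₀ + (n/σ²)x̄)/τ_n.
Here τ₀ = 1/41.1 = 0.024331 and τ_data = 28/99.7 = 0.280843, so τ_n = 0.305174.
Rearranging for μ₀: μ₀ = (μ_n·τ_n − τ_data·x̄)/τ₀ = (-2.5959·0.305174 − 0.280843·-1.4) / 0.024331 = -0.399021/0.024331 ≈ -16.4.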